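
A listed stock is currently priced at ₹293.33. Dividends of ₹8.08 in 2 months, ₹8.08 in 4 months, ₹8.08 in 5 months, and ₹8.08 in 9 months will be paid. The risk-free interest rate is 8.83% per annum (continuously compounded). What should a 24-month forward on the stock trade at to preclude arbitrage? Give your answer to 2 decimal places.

PV(dividends) I = 8.08·e^(−0.0883·2/12) + 8.08·e^(−0.0883·4/12) + 8.08·e^(−0.0883·5/12) + 8.08·e^(−0.0883·9/12)
I = 7.9620 + 7.8456 + 7.7881 + 7.5622 = 31.1579
F = (S − I)·e^(rT) = (293.33 − 31.1579) · e^(0.0883·24/12)
= 262.1721 · e^0.176600 = 262.1721 × 1.193154 = ₹312.81

₹312.81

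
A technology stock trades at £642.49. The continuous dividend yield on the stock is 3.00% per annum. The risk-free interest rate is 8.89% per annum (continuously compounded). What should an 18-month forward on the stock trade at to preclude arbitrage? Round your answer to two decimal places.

F = S·e^((r − q)T) = 642.49 · e^((0.0889 − 0.0300) × 18/12)
= 642.49 · e^0.088350 = 642.49 × 1.092370
F = £701.84

£701.84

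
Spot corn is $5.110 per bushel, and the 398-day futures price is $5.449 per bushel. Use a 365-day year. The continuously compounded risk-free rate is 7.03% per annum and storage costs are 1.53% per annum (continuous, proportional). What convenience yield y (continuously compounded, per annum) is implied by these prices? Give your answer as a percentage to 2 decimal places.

2.67%

F = S·e^((r+u−y)T) ⇒ (r+u−y) = ln(F/S)/T
ln(5.449/5.110) = 0.064233; /T ⇒ 0.058907
y = r + u − ln(F/S)/T = 0.0703 + 0.0153 − 0.058907 = 0.026693
y = 2.67%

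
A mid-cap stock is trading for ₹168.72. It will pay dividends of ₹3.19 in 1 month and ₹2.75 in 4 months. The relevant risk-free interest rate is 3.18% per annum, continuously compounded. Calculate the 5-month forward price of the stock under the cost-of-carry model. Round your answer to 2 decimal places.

PV(dividends) I = 3.19·e^(−0.0318·1/12) + 2.75·e^(−0.0318·4/12)
I = 3.1816 + 2.7210 = 5.9026
F = (S − I)·e^(rT) = (168.72 − 5.9026) · e^(0.0318·5/12)
= 162.8174 · e^0.013250 = 162.8174 × 1.013338 = ₹164.99

₹164.99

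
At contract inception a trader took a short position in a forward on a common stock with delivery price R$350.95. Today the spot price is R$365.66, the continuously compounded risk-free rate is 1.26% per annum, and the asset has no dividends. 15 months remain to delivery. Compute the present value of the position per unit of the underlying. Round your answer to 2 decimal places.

Current fair forward for the remaining 15 months: F = S·e^(r·T), r = 0.0126
F = 365.66 · e^(0.0126 × 15/12) = 365.66 × 1.015875 = 371.4649
Value of long forward = (F − K)·e^(−rT) = (371.4649 − 350.95) · e^(−0.0126·15/12)
= 20.5149 × 0.984373 = 20.19
Short position value = −(long value) = -R$20.19

-R$20.19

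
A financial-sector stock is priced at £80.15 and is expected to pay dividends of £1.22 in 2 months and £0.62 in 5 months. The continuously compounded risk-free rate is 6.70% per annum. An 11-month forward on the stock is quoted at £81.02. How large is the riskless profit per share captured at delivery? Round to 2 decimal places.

£2.28 per share

PV(dividends) I = 1.22·e^(−0.0670·2/12) + 0.62·e^(−0.0670·5/12) = 1.8094
Fair forward F* = (S − I)·e^(rT) = (80.15 − 1.8094)·e^0.061417 = 78.3406 × 1.063342 = 83.3029
Market £81.02 < fair 83.3029: forward underpriced → reverse cash-and-carry (short the stock, invest proceeds at r, pay the dividends, go long the forward).
Profit at T = |F_mkt − F*| = |81.02 − 83.3029| = £2.28 per share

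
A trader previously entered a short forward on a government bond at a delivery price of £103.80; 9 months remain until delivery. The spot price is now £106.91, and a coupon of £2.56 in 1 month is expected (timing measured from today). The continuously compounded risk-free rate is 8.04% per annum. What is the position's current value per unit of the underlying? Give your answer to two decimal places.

-£6.64

PV(remaining coupons) I = 2.56·e^(−0.0804·1/12) = 2.5429
Current forward F = (S − I)·e^(rT) = (106.91 − 2.5429)·e^(0.0804·9/12) = 104.3671 × 1.062155 = 110.8540
Value (long) = (F − K)·e^(−rT) = (110.8540 − 103.80) × 0.941482 = 6.6412
Short position value = −(long value) = -£6.64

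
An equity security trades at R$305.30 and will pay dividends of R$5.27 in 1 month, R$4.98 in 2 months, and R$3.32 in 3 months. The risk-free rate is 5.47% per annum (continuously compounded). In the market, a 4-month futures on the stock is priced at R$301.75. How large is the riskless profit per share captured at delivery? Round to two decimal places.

R$4.54 per share

PV(dividends) I = 5.27·e^(−0.0547·1/12) + 4.98·e^(−0.0547·2/12) + 3.32·e^(−0.0547·3/12) = 13.4557
Fair futures F* = (S − I)·e^(rT) = (305.30 − 13.4557)·e^0.018233 = 291.8443 × 1.018400 = 297.2142
Market R$301.75 > fair 297.2142: forward overpriced → cash-and-carry (borrow at r, buy the stock and collect the dividends, short the forward).
Profit at T = |F_mkt − F*| = |301.75 − 297.2142| = R$4.54 per share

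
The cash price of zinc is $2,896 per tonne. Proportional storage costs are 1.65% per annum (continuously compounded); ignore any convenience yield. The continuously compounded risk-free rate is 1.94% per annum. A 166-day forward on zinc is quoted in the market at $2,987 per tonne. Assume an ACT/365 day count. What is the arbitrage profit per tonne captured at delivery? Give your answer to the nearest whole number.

Fair forward: F* = S·e^(carry·T), with carry = (r + u) = 0.0194 + 0.0165 = 0.0359
F* = 2896 · e^(0.0359 × 166/365) = 2896 · e^0.016327 = 2896 × 1.016461 = $2943.6711
Market $2987 > fair $2943.6711: forward overpriced → cash-and-carry (buy spot, short the forward).
At maturity, profit = |F_mkt − F*| = |2987 − 2943.6711| = $43 per tonne

$43 per tonne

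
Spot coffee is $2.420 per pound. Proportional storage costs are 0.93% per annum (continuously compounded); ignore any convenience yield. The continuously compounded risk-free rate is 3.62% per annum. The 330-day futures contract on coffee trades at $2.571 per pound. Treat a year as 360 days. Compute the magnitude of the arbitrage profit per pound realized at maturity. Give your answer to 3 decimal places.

Fair futures: F* = S·e^(carry·T), with carry = (r + u) = 0.0362 + 0.0093 = 0.0455
F* = 2.420 · e^(0.0455 × 330/360) = 2.420 · e^0.041708 = 2.420 × 1.042590 = $2.5231
Market $2.571 > fair $2.5231: forward overpriced → cash-and-carry (buy spot, short the forward).
At maturity, profit = |F_mkt − F*| = |2.571 − 2.5231| = $0.048 per pound

$0.048 per pound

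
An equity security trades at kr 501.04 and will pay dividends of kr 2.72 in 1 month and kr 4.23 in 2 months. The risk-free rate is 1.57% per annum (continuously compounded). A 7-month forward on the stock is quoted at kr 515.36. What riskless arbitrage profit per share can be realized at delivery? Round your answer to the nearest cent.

PV(dividends) I = 2.72·e^(−0.0157·1/12) + 4.23·e^(−0.0157·2/12) = 6.9354
Fair forward F* = (S − I)·e^(rT) = (501.04 − 6.9354)·e^0.009158 = 494.1046 × 1.009200 = 498.6504
Market kr 515.36 > fair 498.6504: forward overpriced → cash-and-carry (borrow at r, buy the stock and collect the dividends, short the forward).
Profit at T = |F_mkt − F*| = |515.36 − 498.6504| = kr 16.71 per share

kr 16.71 per share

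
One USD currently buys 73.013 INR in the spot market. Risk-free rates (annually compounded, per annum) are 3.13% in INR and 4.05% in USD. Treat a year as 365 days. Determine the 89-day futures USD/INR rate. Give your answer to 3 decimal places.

By covered interest parity, F = S · (1+r_INR)^T / (1+r_USD)^T
= 73.013 × 1.007543 / 1.009728 = 73.013 × 0.997836
F = 72.855 INR per USD

72.855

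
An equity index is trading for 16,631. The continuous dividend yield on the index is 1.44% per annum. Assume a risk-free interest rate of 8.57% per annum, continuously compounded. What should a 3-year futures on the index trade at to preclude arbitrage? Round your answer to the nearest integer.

20,597

F = S·e^((r − q)T) = 16631 · e^((0.0857 − 0.0144) × 3)
= 16631 · e^0.213900 = 16631 × 1.238499
F = 20,597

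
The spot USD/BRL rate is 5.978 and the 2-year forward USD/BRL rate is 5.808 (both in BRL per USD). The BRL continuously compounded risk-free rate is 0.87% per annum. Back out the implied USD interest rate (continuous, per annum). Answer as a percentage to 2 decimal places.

F = S·e^((r_BRL − r_USD)T) ⇒ r_USD = r_BRL − ln(F/S)/T
ln(5.808/5.978) = -0.028850; /(2) = -0.014425
r_USD = 0.0087 + 0.014425 = 0.023125
r_USD = 2.31%

2.31%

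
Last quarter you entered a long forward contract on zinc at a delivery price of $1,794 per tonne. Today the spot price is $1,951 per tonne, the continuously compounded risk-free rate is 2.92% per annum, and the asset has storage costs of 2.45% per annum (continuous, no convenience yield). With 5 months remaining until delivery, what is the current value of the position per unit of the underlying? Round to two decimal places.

Current fair forward for the remaining 5 months: F = S·e^((r + u)·T), (r + u) = 0.0292 + 0.0245 = 0.0537
F = 1951 · e^(0.0537 × 5/12) = 1951 × 1.02262720 = 1995.1457
Value of long forward = (F − K)·e^(−rT) = (1995.1457 − 1794) · e^(−0.0292·5/12)
= 201.1457 × 0.98790705 = 198.71

$198.71 per tonne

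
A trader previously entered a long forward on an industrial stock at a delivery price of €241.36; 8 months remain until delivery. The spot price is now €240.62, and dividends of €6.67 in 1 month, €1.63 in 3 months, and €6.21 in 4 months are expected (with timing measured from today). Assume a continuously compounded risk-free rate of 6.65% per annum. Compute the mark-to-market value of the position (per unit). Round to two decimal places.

-€4.58

PV(remaining dividends) I = 6.67·e^(−0.0665·1/12) + 1.63·e^(−0.0665·3/12) + 6.21·e^(−0.0665·4/12) = 14.3101
Current forward F = (S − I)·e^(rT) = (240.62 − 14.3101)·e^(0.0665·8/12) = 226.3099 × 1.045331 = 236.5688
Value (long) = (F − K)·e^(−rT) = (236.5688 − 241.36) × 0.956635 = -4.5834
Value = -€4.58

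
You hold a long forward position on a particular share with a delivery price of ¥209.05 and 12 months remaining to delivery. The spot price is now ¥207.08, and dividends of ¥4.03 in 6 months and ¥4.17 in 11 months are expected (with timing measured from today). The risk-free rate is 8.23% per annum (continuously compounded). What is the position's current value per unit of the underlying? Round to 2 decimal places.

PV(remaining dividends) I = 4.03·e^(−0.0823·6/12) + 4.17·e^(−0.0823·11/12) = 7.7345
Current forward F = (S − I)·e^(rT) = (207.08 − 7.7345)·e^(0.0823·12/12) = 199.3455 × 1.085781 = 216.4456
Value (long) = (F − K)·e^(−rT) = (216.4456 − 209.05) × 0.920996 = 6.8113
Value = ¥6.81

¥6.81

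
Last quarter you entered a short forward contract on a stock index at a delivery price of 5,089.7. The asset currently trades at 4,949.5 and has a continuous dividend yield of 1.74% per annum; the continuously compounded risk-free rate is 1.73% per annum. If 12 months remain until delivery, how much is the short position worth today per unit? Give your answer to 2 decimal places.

138.28

Current fair forward for the remaining 12 months: F = S·e^((r − q)·T), (r − q) = 0.0173 − 0.0174 = -0.0001
F = 4949.5 · e^(-0.0001 × 12/12) = 4949.5 × 0.99990000 = 4949.0050
Value of long forward = (F − K)·e^(−rT) = (4949.0050 − 5089.7) · e^(−0.0173·12/12)
= -140.6950 × 0.98284879 = -138.28
Short position value = −(long value) = 138.28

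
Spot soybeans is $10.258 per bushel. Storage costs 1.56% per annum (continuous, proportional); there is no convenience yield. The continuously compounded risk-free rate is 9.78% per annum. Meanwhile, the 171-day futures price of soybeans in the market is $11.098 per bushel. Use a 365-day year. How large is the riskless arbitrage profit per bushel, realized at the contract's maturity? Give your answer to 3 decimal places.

$0.280 per bushel

Fair futures: F* = S·e^(carry·T), with carry = (r + u) = 0.0978 + 0.0156 = 0.1134
F* = 10.258 · e^(0.1134 × 171/365) = 10.258 · e^0.053127 = 10.258 × 1.054564 = $10.8177
Market $11.098 > fair $10.8177: forward overpriced → cash-and-carry (buy spot, short the forward).
At maturity, profit = |F_mkt − F*| = |11.098 − 10.8177| = $0.280 per bushel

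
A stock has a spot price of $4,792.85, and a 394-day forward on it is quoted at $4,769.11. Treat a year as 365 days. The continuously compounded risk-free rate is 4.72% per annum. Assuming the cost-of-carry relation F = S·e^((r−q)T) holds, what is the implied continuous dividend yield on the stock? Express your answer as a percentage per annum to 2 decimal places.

From F = S·e^((r−q)T): (r − q) = ln(F/S)/T
ln(4769.11/4792.85) = ln(0.995047) = -0.004965
(r − q) = -0.004965 / (394/365) = -0.004600
q = r − ln(F/S)/T = 0.0472 + 0.004600 = 0.051800
q = 5.18%

5.18%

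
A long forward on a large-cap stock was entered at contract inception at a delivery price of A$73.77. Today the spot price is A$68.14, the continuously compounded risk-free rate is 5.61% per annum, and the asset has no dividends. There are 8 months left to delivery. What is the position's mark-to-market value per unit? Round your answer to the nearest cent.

-A$2.92

Current fair forward for the remaining 8 months: F = S·e^(r·T), r = 0.0561
F = 68.14 · e^(0.0561 × 8/12) = 68.14 × 1.038108 = 70.7367
Value of long forward = (F − K)·e^(−rT) = (70.7367 − 73.77) · e^(−0.0561·8/12)
= -3.0333 × 0.963291 = -2.92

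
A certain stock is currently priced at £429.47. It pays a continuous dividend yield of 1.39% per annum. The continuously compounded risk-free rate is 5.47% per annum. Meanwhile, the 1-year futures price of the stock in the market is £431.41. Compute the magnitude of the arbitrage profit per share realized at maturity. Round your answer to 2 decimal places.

Fair futures: F* = S·e^(carry·T), with carry = (r − q) = 0.0547 − 0.0139 = 0.0408
F* = 429.47 · e^(0.0408 × 12/12) = 429.47 · e^0.040800 = 429.47 × 1.041644 = £447.3548
Market £431.41 < fair £447.3548: forward underpriced → reverse cash-and-carry (short spot, go long the forward).
At maturity, profit = |F_mkt − F*| = |431.41 − 447.3548| = £15.94 per share

£15.94 per share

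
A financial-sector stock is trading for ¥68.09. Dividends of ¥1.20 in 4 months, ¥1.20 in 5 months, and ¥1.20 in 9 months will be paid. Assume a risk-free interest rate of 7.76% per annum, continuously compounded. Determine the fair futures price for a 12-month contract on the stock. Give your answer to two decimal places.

PV(dividends) I = 1.20·e^(−0.0776·4/12) + 1.20·e^(−0.0776·5/12) + 1.20·e^(−0.0776·9/12)
I = 1.1694 + 1.1618 + 1.1322 = 3.4634
F = (S − I)·e^(rT) = (68.09 − 3.4634) · e^(0.0776·12/12)
= 64.6266 · e^0.077600 = 64.6266 × 1.080690 = ¥69.84

¥69.84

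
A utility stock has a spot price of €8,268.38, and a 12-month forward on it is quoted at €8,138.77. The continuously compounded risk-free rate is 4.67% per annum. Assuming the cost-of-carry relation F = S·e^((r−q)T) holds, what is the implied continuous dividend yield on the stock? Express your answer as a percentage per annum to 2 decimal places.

From F = S·e^((r−q)T): (r − q) = ln(F/S)/T
ln(8138.77/8268.38) = ln(0.984325) = -0.015799
(r − q) = -0.015799 / (12/12) = -0.015799
q = r − ln(F/S)/T = 0.0467 + 0.015799 = 0.062499
q = 6.25%

6.25%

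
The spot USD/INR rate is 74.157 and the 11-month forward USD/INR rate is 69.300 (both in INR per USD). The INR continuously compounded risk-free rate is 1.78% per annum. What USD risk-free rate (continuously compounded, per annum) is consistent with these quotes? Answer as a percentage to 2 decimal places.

9.17%

F = S·e^((r_INR − r_USD)T) ⇒ r_USD = r_INR − ln(F/S)/T
ln(69.300/74.157) = -0.067740; /(11/12) = -0.073898
r_USD = 0.0178 + 0.073898 = 0.091698
r_USD = 9.17%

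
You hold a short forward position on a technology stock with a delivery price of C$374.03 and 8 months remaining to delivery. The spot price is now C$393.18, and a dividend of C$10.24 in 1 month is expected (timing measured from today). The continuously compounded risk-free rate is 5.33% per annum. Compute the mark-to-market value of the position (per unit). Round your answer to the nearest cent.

-C$22.01

PV(remaining dividends) I = 10.24·e^(−0.0533·1/12) = 10.1946
Current forward F = (S − I)·e^(rT) = (393.18 − 10.1946)·e^(0.0533·8/12) = 382.9854 × 1.036172 = 396.8387
Value (long) = (F − K)·e^(−rT) = (396.8387 − 374.03) × 0.965091 = 22.0125
Short position value = −(long value) = -C$22.01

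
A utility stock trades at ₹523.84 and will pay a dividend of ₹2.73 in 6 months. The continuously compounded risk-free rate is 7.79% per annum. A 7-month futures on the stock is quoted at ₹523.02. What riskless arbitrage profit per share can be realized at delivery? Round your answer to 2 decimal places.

PV(dividends) I = 2.73·e^(−0.0779·6/12) = 2.6257
Fair futures F* = (S − I)·e^(rT) = (523.84 − 2.6257)·e^0.045442 = 521.2143 × 1.046490 = 545.4456
Market ₹523.02 < fair 545.4456: forward underpriced → reverse cash-and-carry (short the stock, invest proceeds at r, pay the dividends, go long the forward).
Profit at T = |F_mkt − F*| = |523.02 − 545.4456| = ₹22.43 per share

₹22.43 per share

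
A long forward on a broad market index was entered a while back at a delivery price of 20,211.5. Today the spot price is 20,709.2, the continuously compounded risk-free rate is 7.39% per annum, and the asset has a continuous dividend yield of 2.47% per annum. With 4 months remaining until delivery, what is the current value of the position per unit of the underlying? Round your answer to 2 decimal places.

819.69

Current fair forward for the remaining 4 months: F = S·e^((r − q)·T), (r − q) = 0.0739 − 0.0247 = 0.0492
F = 20709.2 · e^(0.0492 × 4/12) = 20709.2 × 1.01653522 = 21051.6312
Value of long forward = (F − K)·e^(−rT) = (21051.6312 − 20211.5) · e^(−0.0739·4/12)
= 840.1312 × 0.97566759 = 819.69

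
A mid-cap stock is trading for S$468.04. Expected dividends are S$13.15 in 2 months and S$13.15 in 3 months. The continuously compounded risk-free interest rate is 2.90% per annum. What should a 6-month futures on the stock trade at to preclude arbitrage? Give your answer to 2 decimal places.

S$448.35

PV(dividends) I = 13.15·e^(−0.0290·2/12) + 13.15·e^(−0.0290·3/12)
I = 13.0866 + 13.0550 = 26.1416
F = (S − I)·e^(rT) = (468.04 − 26.1416) · e^(0.0290·6/12)
= 441.8984 · e^0.014500 = 441.8984 × 1.014606 = S$448.35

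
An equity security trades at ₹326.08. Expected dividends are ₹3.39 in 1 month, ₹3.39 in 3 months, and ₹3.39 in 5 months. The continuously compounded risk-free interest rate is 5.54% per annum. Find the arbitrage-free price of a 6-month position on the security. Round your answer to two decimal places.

PV(dividends) I = 3.39·e^(−0.0554·1/12) + 3.39·e^(−0.0554·3/12) + 3.39·e^(−0.0554·5/12)
I = 3.3744 + 3.3434 + 3.3126 = 10.0304
F = (S − I)·e^(rT) = (326.08 − 10.0304) · e^(0.0554·6/12)
= 316.0496 · e^0.027700 = 316.0496 × 1.028087 = ₹324.93

₹324.93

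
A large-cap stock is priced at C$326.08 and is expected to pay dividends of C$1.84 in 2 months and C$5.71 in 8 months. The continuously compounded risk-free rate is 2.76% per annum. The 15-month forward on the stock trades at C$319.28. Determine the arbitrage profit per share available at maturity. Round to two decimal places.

C$10.55 per share

PV(dividends) I = 1.84·e^(−0.0276·2/12) + 5.71·e^(−0.0276·8/12) = 7.4375
Fair forward F* = (S − I)·e^(rT) = (326.08 − 7.4375)·e^0.034500 = 318.6425 × 1.035102 = 329.8275
Market C$319.28 < fair 329.8275: forward underpriced → reverse cash-and-carry (short the stock, invest proceeds at r, pay the dividends, go long the forward).
Profit at T = |F_mkt − F*| = |319.28 − 329.8275| = C$10.55 per share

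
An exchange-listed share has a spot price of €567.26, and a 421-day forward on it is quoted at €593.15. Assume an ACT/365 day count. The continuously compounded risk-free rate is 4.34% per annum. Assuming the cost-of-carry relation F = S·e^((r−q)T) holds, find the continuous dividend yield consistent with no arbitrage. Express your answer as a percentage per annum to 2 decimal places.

0.47%

From F = S·e^((r−q)T): (r − q) = ln(F/S)/T
ln(593.15/567.26) = ln(1.045640) = 0.044629
(r − q) = 0.044629 / (421/365) = 0.038693
q = r − ln(F/S)/T = 0.0434 − 0.038693 = 0.004707
q = 0.47%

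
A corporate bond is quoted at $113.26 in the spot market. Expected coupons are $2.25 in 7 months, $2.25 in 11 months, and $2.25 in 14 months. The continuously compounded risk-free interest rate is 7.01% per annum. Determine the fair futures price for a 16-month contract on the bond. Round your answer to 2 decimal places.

$117.39

PV(coupons) I = 2.25·e^(−0.0701·7/12) + 2.25·e^(−0.0701·11/12) + 2.25·e^(−0.0701·14/12)
I = 2.1598 + 2.1100 + 2.0733 = 6.3431
F = (S − I)·e^(rT) = (113.26 − 6.3431) · e^(0.0701·16/12)
= 106.9169 · e^0.093467 = 106.9169 × 1.097974 = $117.39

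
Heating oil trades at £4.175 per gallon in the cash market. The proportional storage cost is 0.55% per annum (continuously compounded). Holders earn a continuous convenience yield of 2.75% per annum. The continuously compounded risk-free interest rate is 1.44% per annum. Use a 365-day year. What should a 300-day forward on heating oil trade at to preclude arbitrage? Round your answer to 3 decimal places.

£4.149 per gallon

Net carry = r + u − y = 0.0144 + 0.0055 − 0.0275 = -0.0076
F = S·e^((r+u−y)T) = 4.175 · e^(-0.0076 × 300/365) = 4.175 · e^-0.006247
= 4.175 × 0.993772 = £4.149 per gallon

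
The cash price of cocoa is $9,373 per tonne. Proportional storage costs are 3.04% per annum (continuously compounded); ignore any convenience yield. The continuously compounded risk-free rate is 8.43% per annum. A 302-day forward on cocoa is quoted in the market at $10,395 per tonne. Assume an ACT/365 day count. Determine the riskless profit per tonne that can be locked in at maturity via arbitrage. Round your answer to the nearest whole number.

$89 per tonne

Fair forward: F* = S·e^(carry·T), with carry = (r + u) = 0.0843 + 0.0304 = 0.1147
F* = 9373 · e^(0.1147 × 302/365) = 9373 · e^0.094902 = 9373 × 1.099551 = $10306.0915
Market $10395 > fair $10306.0915: forward overpriced → cash-and-carry (buy spot, short the forward).
At maturity, profit = |F_mkt − F*| = |10395 − 10306.0915| = $89 per tonne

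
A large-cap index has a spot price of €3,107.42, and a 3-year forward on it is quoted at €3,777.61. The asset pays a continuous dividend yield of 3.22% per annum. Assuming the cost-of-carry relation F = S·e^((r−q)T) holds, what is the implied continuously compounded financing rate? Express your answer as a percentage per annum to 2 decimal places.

From F = S·e^((r−q)T): (r − q) = ln(F/S)/T
ln(3777.61/3107.42) = ln(1.215674) = 0.195299
(r − q) = 0.195299 / (3) = 0.065100
r = ln(F/S)/T + q = 0.065100 + 0.0322 = 0.097300
r = 9.73%

9.73%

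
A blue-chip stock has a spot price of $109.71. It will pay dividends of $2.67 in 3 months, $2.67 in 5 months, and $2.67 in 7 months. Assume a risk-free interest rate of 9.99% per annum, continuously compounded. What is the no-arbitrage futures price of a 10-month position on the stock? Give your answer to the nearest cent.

PV(dividends) I = 2.67·e^(−0.0999·3/12) + 2.67·e^(−0.0999·5/12) + 2.67·e^(−0.0999·7/12)
I = 2.6041 + 2.5611 + 2.5189 = 7.6841
F = (S − I)·e^(rT) = (109.71 − 7.6841) · e^(0.0999·10/12)
= 102.0259 · e^0.083250 = 102.0259 × 1.086813 = $110.88

$110.88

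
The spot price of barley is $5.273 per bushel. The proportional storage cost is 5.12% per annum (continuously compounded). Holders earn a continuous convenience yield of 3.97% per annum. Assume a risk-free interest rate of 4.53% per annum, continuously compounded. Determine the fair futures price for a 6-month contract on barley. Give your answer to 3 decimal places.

$5.425 per bushel

Net carry = r + u − y = 0.0453 + 0.0512 − 0.0397 = 0.0568
F = S·e^((r+u−y)T) = 5.273 · e^(0.0568 × 6/12) = 5.273 · e^0.028400
= 5.273 × 1.028807 = $5.425 per bushel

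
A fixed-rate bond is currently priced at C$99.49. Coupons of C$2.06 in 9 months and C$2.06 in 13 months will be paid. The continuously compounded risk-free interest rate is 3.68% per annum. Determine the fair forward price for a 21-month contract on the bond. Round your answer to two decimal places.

C$101.86

PV(coupons) I = 2.06·e^(−0.0368·9/12) + 2.06·e^(−0.0368·13/12)
I = 2.0039 + 1.9795 = 3.9834
F = (S − I)·e^(rT) = (99.49 − 3.9834) · e^(0.0368·21/12)
= 95.5066 · e^0.064400 = 95.5066 × 1.066519 = C$101.86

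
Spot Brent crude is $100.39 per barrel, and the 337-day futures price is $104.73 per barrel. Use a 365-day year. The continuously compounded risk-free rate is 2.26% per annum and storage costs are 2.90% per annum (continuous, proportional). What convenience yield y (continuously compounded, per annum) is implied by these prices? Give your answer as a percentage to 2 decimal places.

0.58%

F = S·e^((r+u−y)T) ⇒ (r+u−y) = ln(F/S)/T
ln(104.73/100.39) = 0.042323; /T ⇒ 0.045839
y = r + u − ln(F/S)/T = 0.0226 + 0.0290 − 0.045839 = 0.005761
y = 0.58%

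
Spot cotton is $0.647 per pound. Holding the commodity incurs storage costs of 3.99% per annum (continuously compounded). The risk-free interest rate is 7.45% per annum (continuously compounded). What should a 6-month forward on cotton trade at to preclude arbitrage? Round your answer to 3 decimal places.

$0.685 per pound

Net carry = r + u − y = 0.0745 + 0.0399 − 0.0000 = 0.1144
F = S·e^((r+u−y)T) = 0.647 · e^(0.1144 × 6/12) = 0.647 · e^0.057200
= 0.647 × 1.058868 = $0.685 per pound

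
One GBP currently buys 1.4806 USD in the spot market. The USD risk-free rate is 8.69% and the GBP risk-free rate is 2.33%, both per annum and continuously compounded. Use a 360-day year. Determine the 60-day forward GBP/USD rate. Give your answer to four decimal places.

1.4964

F = S·e^((r_USD − r_GBP)T) = 1.4806 · e^((0.0869 − 0.0233) × 60/360)
= 1.4806 · e^0.010600 = 1.4806 × 1.010656
F = 1.4964 USD per GBP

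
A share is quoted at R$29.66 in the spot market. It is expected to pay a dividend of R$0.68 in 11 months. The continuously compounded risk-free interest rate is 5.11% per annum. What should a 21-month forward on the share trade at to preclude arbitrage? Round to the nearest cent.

PV(dividends) I = 0.68·e^(−0.0511·11/12)
I = 0.6489
F = (S − I)·e^(rT) = (29.66 − 0.6489) · e^(0.0511·21/12)
= 29.0111 · e^0.089425 = 29.0111 × 1.093545 = R$31.72

R$31.72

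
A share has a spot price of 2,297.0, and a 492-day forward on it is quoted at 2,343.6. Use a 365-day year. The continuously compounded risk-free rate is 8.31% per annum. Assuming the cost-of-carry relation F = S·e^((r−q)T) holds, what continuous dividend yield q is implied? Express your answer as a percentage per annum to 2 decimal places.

6.82%

From F = S·e^((r−q)T): (r − q) = ln(F/S)/T
ln(2343.6/2297.0) = ln(1.020287) = 0.020084
(r − q) = 0.020084 / (492/365) = 0.014900
q = r − ln(F/S)/T = 0.0831 − 0.014900 = 0.068200
q = 6.82%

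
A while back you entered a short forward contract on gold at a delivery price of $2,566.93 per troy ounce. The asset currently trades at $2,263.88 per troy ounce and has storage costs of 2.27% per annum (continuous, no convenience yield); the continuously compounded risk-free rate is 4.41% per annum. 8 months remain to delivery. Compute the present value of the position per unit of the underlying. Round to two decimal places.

Current fair forward for the remaining 8 months: F = S·e^((r + u)·T), (r + u) = 0.0441 + 0.0227 = 0.0668
F = 2263.88 · e^(0.0668 × 8/12) = 2263.88 × 1.04553983 = 2366.9767
Value of long forward = (F − K)·e^(−rT) = (2366.9767 − 2566.93) · e^(−0.0441·8/12)
= -199.9533 × 0.97102798 = -194.16
Short position value = −(long value) = $194.16

$194.16 per troy ounce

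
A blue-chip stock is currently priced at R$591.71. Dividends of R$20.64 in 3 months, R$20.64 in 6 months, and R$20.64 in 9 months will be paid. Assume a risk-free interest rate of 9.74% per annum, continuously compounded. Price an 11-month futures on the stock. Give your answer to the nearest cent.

PV(dividends) I = 20.64·e^(−0.0974·3/12) + 20.64·e^(−0.0974·6/12) + 20.64·e^(−0.0974·9/12)
I = 20.1435 + 19.6589 + 19.1860 = 58.9884
F = (S − I)·e^(rT) = (591.71 − 58.9884) · e^(0.0974·11/12)
= 532.7216 · e^0.089283 = 532.7216 × 1.093390 = R$582.47

R$582.47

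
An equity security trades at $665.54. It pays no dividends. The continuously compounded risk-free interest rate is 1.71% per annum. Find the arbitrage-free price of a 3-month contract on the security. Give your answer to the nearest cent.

$668.39

F = S·e^(rT) = 665.54 · e^(0.0171 × 3/12)
= 665.54 · e^0.004275 = 665.54 × 1.004284
F = $668.39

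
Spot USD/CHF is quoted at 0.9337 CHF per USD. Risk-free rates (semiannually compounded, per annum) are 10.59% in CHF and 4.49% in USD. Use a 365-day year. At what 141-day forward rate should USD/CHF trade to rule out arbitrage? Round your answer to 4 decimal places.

0.9551

By covered interest parity, F = S · (1+r_CHF/2)^(2T) / (1+r_USD/2)^(2T)
= 0.9337 × 1.040668 / 1.017301 = 0.9337 × 1.022970
F = 0.9551 CHF per USD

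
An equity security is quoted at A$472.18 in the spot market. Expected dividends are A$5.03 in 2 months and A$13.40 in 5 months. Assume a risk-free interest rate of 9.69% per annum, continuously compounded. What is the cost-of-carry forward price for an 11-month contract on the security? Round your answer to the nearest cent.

A$496.57

PV(dividends) I = 5.03·e^(−0.0969·2/12) + 13.40·e^(−0.0969·5/12)
I = 4.9494 + 12.8698 = 17.8192
F = (S − I)·e^(rT) = (472.18 − 17.8192) · e^(0.0969·11/12)
= 454.3608 · e^0.088825 = 454.3608 × 1.092889 = A$496.57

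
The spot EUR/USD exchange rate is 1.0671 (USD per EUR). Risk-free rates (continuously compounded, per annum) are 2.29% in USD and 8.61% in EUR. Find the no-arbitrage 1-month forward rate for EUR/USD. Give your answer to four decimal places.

1.0615

F = S·e^((r_USD − r_EUR)T) = 1.0671 · e^((0.0229 − 0.0861) × 1/12)
= 1.0671 · e^-0.005267 = 1.0671 × 0.994747
F = 1.0615 USD per EUR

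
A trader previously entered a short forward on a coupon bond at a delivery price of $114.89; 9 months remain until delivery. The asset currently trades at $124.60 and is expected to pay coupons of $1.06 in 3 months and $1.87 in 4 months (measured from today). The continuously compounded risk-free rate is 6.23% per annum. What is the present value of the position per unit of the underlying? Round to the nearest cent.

PV(remaining coupons) I = 1.06·e^(−0.0623·3/12) + 1.87·e^(−0.0623·4/12) = 2.8752
Current forward F = (S − I)·e^(rT) = (124.60 − 2.8752)·e^(0.0623·9/12) = 121.7248 × 1.047834 = 127.5474
Value (long) = (F − K)·e^(−rT) = (127.5474 − 114.89) × 0.954350 = 12.0796
Short position value = −(long value) = -$12.08

-$12.08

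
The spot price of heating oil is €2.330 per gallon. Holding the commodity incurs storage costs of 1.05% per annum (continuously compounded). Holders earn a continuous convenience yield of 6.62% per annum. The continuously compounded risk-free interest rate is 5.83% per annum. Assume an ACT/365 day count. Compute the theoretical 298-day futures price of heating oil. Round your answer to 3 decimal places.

€2.335 per gallon

Net carry = r + u − y = 0.0583 + 0.0105 − 0.0662 = 0.0026
F = S·e^((r+u−y)T) = 2.330 · e^(0.0026 × 298/365) = 2.330 · e^0.002123
= 2.330 × 1.002125 = €2.335 per gallon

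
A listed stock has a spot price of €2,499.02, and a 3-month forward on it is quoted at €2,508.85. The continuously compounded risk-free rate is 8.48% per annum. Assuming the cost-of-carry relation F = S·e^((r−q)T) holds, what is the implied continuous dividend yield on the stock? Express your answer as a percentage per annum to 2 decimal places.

From F = S·e^((r−q)T): (r − q) = ln(F/S)/T
ln(2508.85/2499.02) = ln(1.003934) = 0.003926
(r − q) = 0.003926 / (3/12) = 0.015704
q = r − ln(F/S)/T = 0.0848 − 0.015704 = 0.069096
q = 6.91%

6.91%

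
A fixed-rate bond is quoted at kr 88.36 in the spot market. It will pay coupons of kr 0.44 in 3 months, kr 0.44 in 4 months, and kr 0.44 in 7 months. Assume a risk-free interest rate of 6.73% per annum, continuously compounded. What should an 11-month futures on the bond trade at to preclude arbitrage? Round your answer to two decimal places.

PV(coupons) I = 0.44·e^(−0.0673·3/12) + 0.44·e^(−0.0673·4/12) + 0.44·e^(−0.0673·7/12)
I = 0.4327 + 0.4302 + 0.4231 = 1.2860
F = (S − I)·e^(rT) = (88.36 − 1.2860) · e^(0.0673·11/12)
= 87.0740 · e^0.061692 = 87.0740 × 1.063635 = kr 92.61

kr 92.61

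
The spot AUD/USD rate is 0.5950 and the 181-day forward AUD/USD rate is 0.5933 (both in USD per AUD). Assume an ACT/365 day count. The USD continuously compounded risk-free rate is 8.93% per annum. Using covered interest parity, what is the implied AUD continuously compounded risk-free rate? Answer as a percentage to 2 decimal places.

F = S·e^((r_USD − r_AUD)T) ⇒ r_AUD = r_USD − ln(F/S)/T
ln(0.5933/0.5950) = -0.002861; /(181/365) = -0.005769
r_AUD = 0.0893 + 0.005769 = 0.095069
r_AUD = 9.51%

9.51%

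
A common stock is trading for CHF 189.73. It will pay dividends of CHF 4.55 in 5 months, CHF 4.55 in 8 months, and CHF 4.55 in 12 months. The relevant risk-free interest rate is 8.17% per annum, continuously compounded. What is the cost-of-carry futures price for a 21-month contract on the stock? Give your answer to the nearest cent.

CHF 204.01

PV(dividends) I = 4.55·e^(−0.0817·5/12) + 4.55·e^(−0.0817·8/12) + 4.55·e^(−0.0817·12/12)
I = 4.3977 + 4.3088 + 4.1930 = 12.8995
F = (S − I)·e^(rT) = (189.73 − 12.8995) · e^(0.0817·21/12)
= 176.8305 · e^0.142975 = 176.8305 × 1.153701 = CHF 204.01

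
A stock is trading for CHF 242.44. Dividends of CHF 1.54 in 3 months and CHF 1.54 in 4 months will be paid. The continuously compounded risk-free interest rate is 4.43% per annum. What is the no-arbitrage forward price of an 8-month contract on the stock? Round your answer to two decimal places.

PV(dividends) I = 1.54·e^(−0.0443·3/12) + 1.54·e^(−0.0443·4/12)
I = 1.5230 + 1.5174 = 3.0404
F = (S − I)·e^(rT) = (242.44 − 3.0404) · e^(0.0443·8/12)
= 239.3996 · e^0.029533 = 239.3996 × 1.029973 = CHF 246.58

CHF 246.58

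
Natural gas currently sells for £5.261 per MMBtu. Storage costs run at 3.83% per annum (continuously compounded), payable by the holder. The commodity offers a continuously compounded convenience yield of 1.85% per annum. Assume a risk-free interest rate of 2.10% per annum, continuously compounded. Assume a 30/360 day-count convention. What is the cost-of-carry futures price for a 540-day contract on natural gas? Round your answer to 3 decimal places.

£5.593 per MMBtu

Net carry = r + u − y = 0.0210 + 0.0383 − 0.0185 = 0.0408
F = S·e^((r+u−y)T) = 5.261 · e^(0.0408 × 540/360) = 5.261 · e^0.061200
= 5.261 × 1.063112 = £5.593 per MMBtu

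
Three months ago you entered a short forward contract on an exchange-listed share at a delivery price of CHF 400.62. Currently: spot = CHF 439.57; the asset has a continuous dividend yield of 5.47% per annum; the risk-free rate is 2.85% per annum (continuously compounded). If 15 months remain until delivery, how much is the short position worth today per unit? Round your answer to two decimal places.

Current fair forward for the remaining 15 months: F = S·e^((r − q)·T), (r − q) = 0.0285 − 0.0547 = -0.0262
F = 439.57 · e^(-0.0262 × 15/12) = 439.57 × 0.967780 = 425.4071
Value of long forward = (F − K)·e^(−rT) = (425.4071 − 400.62) · e^(−0.0285·15/12)
= 24.7871 × 0.965002 = 23.92
Short position value = −(long value) = -CHF 23.92

-CHF 23.92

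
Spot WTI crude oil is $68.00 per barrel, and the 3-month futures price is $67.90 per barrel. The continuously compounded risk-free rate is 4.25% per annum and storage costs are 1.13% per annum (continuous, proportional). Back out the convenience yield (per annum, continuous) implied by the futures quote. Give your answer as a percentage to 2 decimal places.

5.97%

F = S·e^((r+u−y)T) ⇒ (r+u−y) = ln(F/S)/T
ln(67.90/68.00) = -0.001472; /T ⇒ -0.005888
y = r + u − ln(F/S)/T = 0.0425 + 0.0113 + 0.005888 = 0.059688
y = 5.97%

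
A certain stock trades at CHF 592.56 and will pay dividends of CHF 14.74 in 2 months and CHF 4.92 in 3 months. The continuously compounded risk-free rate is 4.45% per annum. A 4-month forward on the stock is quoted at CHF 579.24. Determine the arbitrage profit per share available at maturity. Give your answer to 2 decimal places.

PV(dividends) I = 14.74·e^(−0.0445·2/12) + 4.92·e^(−0.0445·3/12) = 19.4967
Fair forward F* = (S − I)·e^(rT) = (592.56 − 19.4967)·e^0.014833 = 573.0633 × 1.014944 = 581.6272
Market CHF 579.24 < fair 581.6272: forward underpriced → reverse cash-and-carry (short the stock, invest proceeds at r, pay the dividends, go long the forward).
Profit at T = |F_mkt − F*| = |579.24 − 581.6272| = CHF 2.39 per share

CHF 2.39 per share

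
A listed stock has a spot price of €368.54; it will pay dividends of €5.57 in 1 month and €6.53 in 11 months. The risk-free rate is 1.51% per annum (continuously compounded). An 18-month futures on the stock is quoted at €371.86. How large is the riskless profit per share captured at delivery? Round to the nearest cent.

PV(dividends) I = 5.57·e^(−0.0151·1/12) + 6.53·e^(−0.0151·11/12) = 12.0032
Fair futures F* = (S − I)·e^(rT) = (368.54 − 12.0032)·e^0.022650 = 356.5368 × 1.022908 = 364.7043
Market €371.86 > fair 364.7043: forward overpriced → cash-and-carry (borrow at r, buy the stock and collect the dividends, short the forward).
Profit at T = |F_mkt − F*| = |371.86 − 364.7043| = €7.16 per share

€7.16 per share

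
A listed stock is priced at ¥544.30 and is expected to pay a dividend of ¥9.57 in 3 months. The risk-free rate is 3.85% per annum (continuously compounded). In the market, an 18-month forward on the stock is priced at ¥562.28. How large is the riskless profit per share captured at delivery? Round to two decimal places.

¥4.34 per share

PV(dividends) I = 9.57·e^(−0.0385·3/12) = 9.4783
Fair forward F* = (S − I)·e^(rT) = (544.30 − 9.4783)·e^0.057750 = 534.8217 × 1.059450 = 566.6169
Market ¥562.28 < fair 566.6169: forward underpriced → reverse cash-and-carry (short the stock, invest proceeds at r, pay the dividends, go long the forward).
Profit at T = |F_mkt − F*| = |562.28 − 566.6169| = ¥4.34 per share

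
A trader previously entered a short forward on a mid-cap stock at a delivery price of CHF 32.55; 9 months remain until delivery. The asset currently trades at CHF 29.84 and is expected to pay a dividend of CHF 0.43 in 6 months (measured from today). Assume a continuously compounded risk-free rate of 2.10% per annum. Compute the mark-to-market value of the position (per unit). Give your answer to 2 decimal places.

CHF 2.63

PV(remaining dividends) I = 0.43·e^(−0.0210·6/12) = 0.4255
Current forward F = (S − I)·e^(rT) = (29.84 − 0.4255)·e^(0.0210·9/12) = 29.4145 × 1.015875 = 29.8815
Value (long) = (F − K)·e^(−rT) = (29.8815 − 32.55) × 0.984373 = -2.6268
Short position value = −(long value) = CHF 2.63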